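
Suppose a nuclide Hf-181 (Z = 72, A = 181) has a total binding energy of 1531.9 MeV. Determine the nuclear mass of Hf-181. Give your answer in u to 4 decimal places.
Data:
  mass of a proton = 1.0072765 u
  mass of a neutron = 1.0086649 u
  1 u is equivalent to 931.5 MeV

Mass defect = 1531.9 MeV / (931.5 MeV/u) = 1.644552 u
Constituent mass = 72(1.0072765) + 109(1.0086649) = 182.4683821 u
Nuclear mass = 182.4683821 − 1.644552 = 180.8238301 u ≈ 180.8238 u (to 4 decimal places)

180.8238 u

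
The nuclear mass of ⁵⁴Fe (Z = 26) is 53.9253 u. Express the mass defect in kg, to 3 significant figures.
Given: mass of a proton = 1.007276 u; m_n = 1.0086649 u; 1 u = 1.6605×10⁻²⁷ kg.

8.41e-28 kg

Σm = 26·m_p + 28·m_n = 26.189176 + 28.2426172 = 54.4317932 u
Δm = 54.4317932 − 53.9253 = 0.5064932 u
In SI units: 0.5064932 u × 1.6605×10⁻²⁷ kg/u = 8.4103e-28 kg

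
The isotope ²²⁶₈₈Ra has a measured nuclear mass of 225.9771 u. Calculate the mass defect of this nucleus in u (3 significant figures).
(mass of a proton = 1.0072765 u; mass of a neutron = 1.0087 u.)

1.86 u

Total constituent mass: 88 × 1.0072765 + 138 × 1.0087 = 227.8409320 u
Δm = 227.8409320 − 225.9771 = 1.8638320 u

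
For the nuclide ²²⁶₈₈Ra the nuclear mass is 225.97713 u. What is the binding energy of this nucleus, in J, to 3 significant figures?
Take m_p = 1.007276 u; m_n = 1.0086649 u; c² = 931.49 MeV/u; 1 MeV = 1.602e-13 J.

Z = 88, so N = A − Z = 226 − 88 = 138.
Total constituent mass: 88 × 1.007276 + 138 × 1.0086649 = 227.8360442 u
Mass defect Δm = 227.8360442 − 225.97713 = 1.8589142 u
Binding energy = Δm·c² = 1.8589142 × 931.49 MeV/u = 1731.56 MeV
In joules: 1731.56 MeV × 1.602e-13 J/MeV = 2.7740e-10 J

2.77e-10 J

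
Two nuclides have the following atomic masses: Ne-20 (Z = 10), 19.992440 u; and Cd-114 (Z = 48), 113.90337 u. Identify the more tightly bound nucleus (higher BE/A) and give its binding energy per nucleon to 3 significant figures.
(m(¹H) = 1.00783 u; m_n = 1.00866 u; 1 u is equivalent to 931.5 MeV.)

Cd-114; 8.53 MeV/nucleon

Ne-20: Σm = 10(1.00783) + 10(1.00866) = 20.16490 u; Δm = 0.172460 u; E_B = 160.646 MeV; E_B/A = 8.032 MeV
Cd-114: Σm = 48(1.00783) + 66(1.00866) = 114.94740 u; Δm = 1.04403 u; E_B = 972.51 MeV; E_B/A = 8.531 MeV
Cd-114 has the higher binding energy per nucleon, so it is the more tightly bound nucleus.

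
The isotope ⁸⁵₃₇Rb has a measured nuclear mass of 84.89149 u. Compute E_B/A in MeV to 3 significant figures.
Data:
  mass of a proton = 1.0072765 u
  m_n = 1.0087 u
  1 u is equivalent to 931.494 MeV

Σm = 37·m_p + 48·m_n = 37.2692305 + 48.4176 = 85.6868305 u
The mass defect is 85.6868305 − 84.89149 = 0.7953405 u.
Converting to energy: 0.7953405 u × 931.494 MeV/u = 740.855 MeV
Dividing by A = 85 gives 8.716 MeV per nucleon.

8.72 MeV/nucleon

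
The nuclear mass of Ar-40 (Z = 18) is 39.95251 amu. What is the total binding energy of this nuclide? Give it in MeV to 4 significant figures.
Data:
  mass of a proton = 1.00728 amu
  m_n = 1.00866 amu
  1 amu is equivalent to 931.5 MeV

343.8 MeV

With 18 protons and 22 neutrons (A = 40):
Mass of separated nucleons = 18(1.00728) + 22(1.00866) = 18.13104 + 22.19052 = 40.32156 amu
Mass defect Δm = 40.32156 − 39.95251 = 0.36905 amu
Binding energy = Δm·c² = 0.36905 × 931.5 MeV/amu = 343.770 MeV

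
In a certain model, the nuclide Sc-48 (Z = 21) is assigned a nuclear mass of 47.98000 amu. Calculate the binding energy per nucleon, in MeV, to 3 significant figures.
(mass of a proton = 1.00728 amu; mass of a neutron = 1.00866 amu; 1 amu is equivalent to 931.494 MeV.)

With 21 protons and 27 neutrons (A = 48):
Mass of separated nucleons = 21(1.00728) + 27(1.00866) = 21.15288 + 27.23382 = 48.38670 amu
Mass defect Δm = 48.38670 − 47.98000 = 0.40670 amu
Binding energy = Δm·c² = 0.40670 × 931.494 MeV/amu = 378.839 MeV
Per nucleon: 378.839 / 48 = 7.892 MeV

7.89 MeV/nucleon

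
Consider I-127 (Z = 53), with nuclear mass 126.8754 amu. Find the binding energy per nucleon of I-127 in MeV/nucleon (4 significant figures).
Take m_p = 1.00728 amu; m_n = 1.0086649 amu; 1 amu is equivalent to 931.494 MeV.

With 53 protons and 74 neutrons (A = 127):
Total constituent mass: 53 × 1.00728 + 74 × 1.0086649 = 128.0270426 amu
Mass defect Δm = 128.0270426 − 126.8754 = 1.1516426 amu
Converting to energy: 1.1516426 amu × 931.494 MeV/amu = 1072.75 MeV
Per nucleon: 1072.75 / 127 = 8.447 MeV

8.447 MeV/nucleon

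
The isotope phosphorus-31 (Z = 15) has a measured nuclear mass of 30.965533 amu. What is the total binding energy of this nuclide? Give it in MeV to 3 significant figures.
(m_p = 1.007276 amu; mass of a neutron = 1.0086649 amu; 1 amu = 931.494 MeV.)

Mass of separated nucleons = 15(1.007276) + 16(1.0086649) = 15.109140 + 16.1386384 = 31.2477784 amu
The mass defect is 31.2477784 − 30.965533 = 0.2822454 amu.
Binding energy = Δm·c² = 0.2822454 × 931.494 MeV/amu = 262.910 MeV

263 MeV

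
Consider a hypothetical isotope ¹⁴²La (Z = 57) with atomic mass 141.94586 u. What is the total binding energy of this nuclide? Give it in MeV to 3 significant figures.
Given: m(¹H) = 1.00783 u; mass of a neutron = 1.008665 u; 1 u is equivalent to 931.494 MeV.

With 57 protons and 85 neutrons (A = 142):
Total constituent mass: 57 × 1.00783 + 85 × 1.008665 = 143.182835 u
Δm = 143.182835 − 141.94586 = 1.236975 u
E_B = 1.236975 × 931.494 = 1152.23 MeV

1150 MeV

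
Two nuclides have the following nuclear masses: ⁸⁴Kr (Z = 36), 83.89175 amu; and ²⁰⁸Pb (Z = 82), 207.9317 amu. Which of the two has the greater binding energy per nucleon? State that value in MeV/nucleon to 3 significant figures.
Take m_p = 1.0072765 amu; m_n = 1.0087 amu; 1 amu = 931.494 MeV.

⁸⁴Kr: Σm = 36(1.0072765) + 48(1.0087) = 84.6795540 amu; Δm = 0.7878040 amu; E_B = 733.83 MeV; E_B/A = 8.736 MeV
²⁰⁸Pb: Σm = 82(1.0072765) + 126(1.0087) = 209.6928730 amu; Δm = 1.7611730 amu; E_B = 1640.5 MeV; E_B/A = 7.887 MeV
⁸⁴Kr has the higher binding energy per nucleon, so it is the more tightly bound nucleus.

⁸⁴Kr; 8.74 MeV/nucleon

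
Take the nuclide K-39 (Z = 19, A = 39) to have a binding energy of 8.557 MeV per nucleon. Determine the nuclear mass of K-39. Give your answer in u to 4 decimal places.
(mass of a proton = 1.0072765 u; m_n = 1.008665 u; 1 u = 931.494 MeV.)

Total binding energy = 39 × 8.557 = 333.723 MeV
Mass defect = 333.723 MeV / (931.494 MeV/u) = 0.358266 u
Constituent mass = 19(1.0072765) + 20(1.008665) = 39.3115535 u
Nuclear mass = 39.3115535 − 0.358266 = 38.9532875 u ≈ 38.9533 u (to 4 decimal places)

38.9533 u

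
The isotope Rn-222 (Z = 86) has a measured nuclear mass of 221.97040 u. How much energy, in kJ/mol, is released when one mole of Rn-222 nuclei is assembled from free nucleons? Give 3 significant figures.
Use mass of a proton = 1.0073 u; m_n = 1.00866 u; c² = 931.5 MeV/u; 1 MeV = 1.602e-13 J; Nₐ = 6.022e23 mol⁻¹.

1.65e+11 kJ/mol

Mass of separated nucleons = 86(1.0073) + 136(1.00866) = 86.6278 + 137.17776 = 223.80556 u
Δm = 223.80556 − 221.97040 = 1.83516 u
Binding energy = Δm·c² = 1.83516 × 931.5 MeV/u = 1709.45 MeV
Per nucleus in joules: 1709.45 MeV × 1.602e-13 J/MeV = 2.7385e-10 J
Per mole: 2.7385e-10 J × 6.022e23 mol⁻¹ = 1.6491e+14 J/mol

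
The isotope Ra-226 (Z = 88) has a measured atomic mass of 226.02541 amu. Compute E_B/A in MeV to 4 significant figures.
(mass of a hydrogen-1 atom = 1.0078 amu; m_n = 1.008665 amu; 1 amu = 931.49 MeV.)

7.653 MeV/nucleon

Mass of separated nucleons = 88(1.0078) + 138(1.008665) = 88.6864 + 139.195770 = 227.882170 amu
Mass defect Δm = 227.882170 − 226.02541 = 1.856760 amu
Converting to energy: 1.856760 amu × 931.49 MeV/amu = 1729.55 MeV
Dividing by A = 226 gives 7.653 MeV per nucleon.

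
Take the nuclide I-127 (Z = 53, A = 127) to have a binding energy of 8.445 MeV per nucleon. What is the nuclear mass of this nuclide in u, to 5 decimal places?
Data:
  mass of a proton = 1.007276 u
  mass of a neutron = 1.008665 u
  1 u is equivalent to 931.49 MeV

126.87544 u

Total binding energy = 127 × 8.445 = 1072.515 MeV
Mass defect = 1072.515 MeV / (931.49 MeV/u) = 1.1513972 u
Constituent mass = 53(1.007276) + 74(1.008665) = 128.026838 u
Nuclear mass = 128.026838 − 1.1513972 = 126.8754408 u ≈ 126.87544 u (to 5 decimal places)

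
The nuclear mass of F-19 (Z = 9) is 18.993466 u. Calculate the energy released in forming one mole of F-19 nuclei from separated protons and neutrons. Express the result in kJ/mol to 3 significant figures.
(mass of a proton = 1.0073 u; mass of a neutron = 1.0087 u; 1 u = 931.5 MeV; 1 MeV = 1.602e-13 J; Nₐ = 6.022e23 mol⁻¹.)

Σm = 9·m_p + 10·m_n = 9.0657 + 10.0870 = 19.1527 u
Mass defect Δm = 19.1527 − 18.993466 = 0.159234 u
Converting to energy: 0.159234 u × 931.5 MeV/u = 148.326 MeV
Per nucleus in joules: 148.326 MeV × 1.602e-13 J/MeV = 2.3762e-11 J
Per mole: 2.3762e-11 J × 6.022e23 mol⁻¹ = 1.4309e+13 J/mol

1.43e+10 kJ/mol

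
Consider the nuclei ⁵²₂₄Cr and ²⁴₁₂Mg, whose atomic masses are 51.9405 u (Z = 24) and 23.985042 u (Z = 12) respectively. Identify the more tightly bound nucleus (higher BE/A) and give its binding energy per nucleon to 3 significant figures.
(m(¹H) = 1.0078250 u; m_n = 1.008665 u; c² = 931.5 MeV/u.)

⁵²₂₄Cr: Σm = 24(1.0078250) + 28(1.008665) = 52.4304200 u; Δm = 0.4899200 u; E_B = 456.36 MeV; E_B/A = 8.776 MeV
²⁴₁₂Mg: Σm = 12(1.0078250) + 12(1.008665) = 24.1978800 u; Δm = 0.2128380 u; E_B = 198.26 MeV; E_B/A = 8.261 MeV
⁵²₂₄Cr has the higher binding energy per nucleon, so it is the more tightly bound nucleus.

⁵²₂₄Cr; 8.78 MeV/nucleon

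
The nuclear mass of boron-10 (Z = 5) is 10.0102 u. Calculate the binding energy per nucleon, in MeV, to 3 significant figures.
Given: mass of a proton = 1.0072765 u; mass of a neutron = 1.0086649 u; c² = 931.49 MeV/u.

6.47 MeV/nucleon

With 5 protons and 5 neutrons (A = 10):
Σm = 5·m_p + 5·m_n = 5.0363825 + 5.0433245 = 10.0797070 u
The mass defect is 10.0797070 − 10.0102 = 0.0695070 u.
Converting to energy: 0.0695070 u × 931.49 MeV/u = 64.7451 MeV
Per nucleon: 64.7451 / 10 = 6.4745 MeV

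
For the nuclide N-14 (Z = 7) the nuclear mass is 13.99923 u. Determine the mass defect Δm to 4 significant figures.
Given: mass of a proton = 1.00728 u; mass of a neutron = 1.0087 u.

Total constituent mass: 7 × 1.00728 + 7 × 1.0087 = 14.11186 u
Δm = 14.11186 − 13.99923 = 0.11263 u

0.1126 u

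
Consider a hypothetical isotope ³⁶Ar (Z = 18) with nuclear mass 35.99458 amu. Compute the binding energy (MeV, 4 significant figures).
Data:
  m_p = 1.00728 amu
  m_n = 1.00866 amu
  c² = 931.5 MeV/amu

Z = 18, so N = A − Z = 36 − 18 = 18.
Σm = 18·m_p + 18·m_n = 18.13104 + 18.15588 = 36.28692 amu
Δm = 36.28692 − 35.99458 = 0.29234 amu
E_B = 0.29234 × 931.5 = 272.315 MeV

272.3 MeV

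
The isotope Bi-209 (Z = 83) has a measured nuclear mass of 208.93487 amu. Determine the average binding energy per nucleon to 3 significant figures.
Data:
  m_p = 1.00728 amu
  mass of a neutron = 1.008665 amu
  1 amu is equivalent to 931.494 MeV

7.85 MeV/nucleon

Mass of separated nucleons = 83(1.00728) + 126(1.008665) = 83.60424 + 127.091790 = 210.696030 amu
Mass defect Δm = 210.696030 − 208.93487 = 1.761160 amu
Converting to energy: 1.761160 amu × 931.494 MeV/amu = 1640.51 MeV
Per nucleon: 1640.51 / 209 = 7.849 MeV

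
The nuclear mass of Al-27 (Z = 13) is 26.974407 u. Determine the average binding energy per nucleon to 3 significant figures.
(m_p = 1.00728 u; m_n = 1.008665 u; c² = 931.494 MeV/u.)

Mass of separated nucleons = 13(1.00728) + 14(1.008665) = 13.09464 + 14.121310 = 27.215950 u
Mass defect Δm = 27.215950 − 26.974407 = 0.241543 u
E_B = 0.241543 × 931.494 = 224.996 MeV
Dividing by A = 27 gives 8.333 MeV per nucleon.

8.33 MeV/nucleon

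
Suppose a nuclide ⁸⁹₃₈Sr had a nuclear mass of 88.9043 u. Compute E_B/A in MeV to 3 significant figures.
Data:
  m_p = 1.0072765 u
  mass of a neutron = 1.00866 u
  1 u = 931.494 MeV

8.52 MeV/nucleon

Σm = 38·m_p + 51·m_n = 38.2765070 + 51.44166 = 89.7181670 u
The mass defect is 89.7181670 − 88.9043 = 0.8138670 u.
E_B = 0.8138670 × 931.494 = 758.112 MeV
BE/A = 758.112 MeV / 89 = 8.518 MeV/nucleon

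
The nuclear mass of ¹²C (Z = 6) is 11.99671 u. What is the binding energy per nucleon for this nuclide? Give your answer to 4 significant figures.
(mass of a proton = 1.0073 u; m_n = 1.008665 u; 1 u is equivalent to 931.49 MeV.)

7.691 MeV/nucleon

Mass of separated nucleons = 6(1.0073) + 6(1.008665) = 6.0438 + 6.051990 = 12.095790 u
The mass defect is 12.095790 − 11.99671 = 0.099080 u.
E_B = 0.099080 × 931.49 = 92.2920 MeV
Dividing by A = 12 gives 7.691 MeV per nucleon.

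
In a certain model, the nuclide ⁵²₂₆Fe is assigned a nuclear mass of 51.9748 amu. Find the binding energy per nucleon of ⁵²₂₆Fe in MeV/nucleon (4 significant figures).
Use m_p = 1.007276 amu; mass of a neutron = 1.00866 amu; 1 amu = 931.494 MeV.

7.874 MeV/nucleon

With 26 protons and 26 neutrons (A = 52):
Σm = 26·m_p + 26·m_n = 26.189176 + 26.22516 = 52.414336 amu
The mass defect is 52.414336 − 51.9748 = 0.439536 amu.
Converting to energy: 0.439536 amu × 931.494 MeV/amu = 409.425 MeV
BE/A = 409.425 MeV / 52 = 7.874 MeV/nucleon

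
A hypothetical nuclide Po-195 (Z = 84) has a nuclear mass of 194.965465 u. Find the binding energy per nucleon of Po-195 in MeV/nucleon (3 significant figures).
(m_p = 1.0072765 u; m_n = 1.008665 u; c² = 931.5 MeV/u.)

Σm = 84·m_p + 111·m_n = 84.6112260 + 111.961815 = 196.5730410 u
Δm = 196.5730410 − 194.965465 = 1.6075760 u
Binding energy = Δm·c² = 1.6075760 × 931.5 MeV/u = 1497.46 MeV
BE/A = 1497.46 MeV / 195 = 7.679 MeV/nucleon

7.68 MeV/nucleon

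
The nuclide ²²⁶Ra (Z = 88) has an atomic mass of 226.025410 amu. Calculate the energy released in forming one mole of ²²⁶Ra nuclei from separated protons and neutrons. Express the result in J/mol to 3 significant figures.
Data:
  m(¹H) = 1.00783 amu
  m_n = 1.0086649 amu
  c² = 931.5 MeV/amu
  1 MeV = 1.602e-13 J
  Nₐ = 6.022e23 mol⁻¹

1.67e+14 J/mol

Mass of separated nucleons = 88(1.00783) + 138(1.0086649) = 88.68904 + 139.1957562 = 227.8847962 amu
The mass defect is 227.8847962 − 226.025410 = 1.8593862 amu.
Converting to energy: 1.8593862 amu × 931.5 MeV/amu = 1732.02 MeV
Per nucleus in joules: 1732.02 MeV × 1.602e-13 J/MeV = 2.7747e-10 J
Per mole: 2.7747e-10 J × 6.022e23 mol⁻¹ = 1.6709e+14 J/mol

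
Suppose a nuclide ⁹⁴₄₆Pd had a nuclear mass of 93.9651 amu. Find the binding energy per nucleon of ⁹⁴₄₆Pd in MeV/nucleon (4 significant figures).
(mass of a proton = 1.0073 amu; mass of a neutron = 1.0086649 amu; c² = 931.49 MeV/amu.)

7.795 MeV/nucleon

Mass of separated nucleons = 46(1.0073) + 48(1.0086649) = 46.3358 + 48.4159152 = 94.7517152 amu
Mass defect Δm = 94.7517152 − 93.9651 = 0.7866152 amu
Converting to energy: 0.7866152 amu × 931.49 MeV/amu = 732.724 MeV
Per nucleon: 732.724 / 94 = 7.795 MeV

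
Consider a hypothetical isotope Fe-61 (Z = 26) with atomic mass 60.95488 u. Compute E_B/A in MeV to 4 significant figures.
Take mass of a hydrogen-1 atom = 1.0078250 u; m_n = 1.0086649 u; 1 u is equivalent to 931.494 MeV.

8.427 MeV/nucleon

With 26 protons and 35 neutrons (A = 61):
Σm = 26·m(¹H) + 35·m_n = 26.2034500 + 35.3032715 = 61.5067215 u
Mass defect Δm = 61.5067215 − 60.95488 = 0.5518415 u
E_B = 0.5518415 × 931.494 = 514.037 MeV
Per nucleon: 514.037 / 61 = 8.427 MeV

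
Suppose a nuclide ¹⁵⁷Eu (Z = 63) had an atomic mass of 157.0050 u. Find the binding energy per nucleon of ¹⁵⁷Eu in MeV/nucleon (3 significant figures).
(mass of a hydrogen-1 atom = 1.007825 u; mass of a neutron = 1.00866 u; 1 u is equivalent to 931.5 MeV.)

Mass of separated nucleons = 63(1.007825) + 94(1.00866) = 63.492975 + 94.81404 = 158.307015 u
Mass defect Δm = 158.307015 − 157.0050 = 1.302015 u
Binding energy = Δm·c² = 1.302015 × 931.5 MeV/u = 1212.83 MeV
Per nucleon: 1212.83 / 157 = 7.725 MeV

7.73 MeV/nucleon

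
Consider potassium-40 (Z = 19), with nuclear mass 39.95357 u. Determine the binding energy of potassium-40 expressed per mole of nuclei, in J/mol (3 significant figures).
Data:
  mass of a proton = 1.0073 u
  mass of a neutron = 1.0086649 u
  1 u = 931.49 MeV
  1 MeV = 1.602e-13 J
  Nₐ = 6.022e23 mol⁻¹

3.30e+13 J/mol

The nucleus contains 19 protons and 40 − 19 = 21 neutrons.
Total constituent mass: 19 × 1.0073 + 21 × 1.0086649 = 40.3206629 u
Δm = 40.3206629 − 39.95357 = 0.3670929 u
Converting to energy: 0.3670929 u × 931.49 MeV/u = 341.943 MeV
Per nucleus in joules: 341.943 MeV × 1.602e-13 J/MeV = 5.4779e-11 J
Per mole: 5.4779e-11 J × 6.022e23 mol⁻¹ = 3.2988e+13 J/mol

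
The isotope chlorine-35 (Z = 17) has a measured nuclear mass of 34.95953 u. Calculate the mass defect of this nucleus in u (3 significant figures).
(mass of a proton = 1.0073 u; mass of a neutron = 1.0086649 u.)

0.321 u

Σm = 17·m_p + 18·m_n = 17.1241 + 18.1559682 = 35.2800682 u
Mass defect Δm = 35.2800682 − 34.95953 = 0.3205382 u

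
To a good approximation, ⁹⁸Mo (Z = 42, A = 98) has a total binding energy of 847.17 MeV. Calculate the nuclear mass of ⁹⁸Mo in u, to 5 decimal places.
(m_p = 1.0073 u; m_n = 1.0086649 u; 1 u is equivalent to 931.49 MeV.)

97.88236 u

Mass defect = 847.17 MeV / (931.49 MeV/u) = 0.9094784 u
Constituent mass = 42(1.0073) + 56(1.0086649) = 98.7918344 u
Nuclear mass = 98.7918344 − 0.9094784 = 97.8823560 u ≈ 97.88236 u (to 5 decimal places)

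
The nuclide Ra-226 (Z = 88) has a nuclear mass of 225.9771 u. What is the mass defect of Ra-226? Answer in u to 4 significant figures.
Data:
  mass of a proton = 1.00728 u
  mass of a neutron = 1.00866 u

1.859 u

Σm = 88·m_p + 138·m_n = 88.64064 + 139.19508 = 227.83572 u
The mass defect is 227.83572 − 225.9771 = 1.85862 u.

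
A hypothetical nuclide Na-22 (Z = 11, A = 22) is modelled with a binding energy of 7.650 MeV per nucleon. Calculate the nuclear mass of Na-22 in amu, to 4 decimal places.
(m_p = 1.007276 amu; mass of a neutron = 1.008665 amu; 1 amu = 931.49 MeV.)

21.9947 amu

Total binding energy = 22 × 7.650 = 168.300 MeV
Mass defect = 168.300 MeV / (931.49 MeV/amu) = 0.180678 amu
Constituent mass = 11(1.007276) + 11(1.008665) = 22.175351 amu
Nuclear mass = 22.175351 − 0.180678 = 21.994673 amu ≈ 21.9947 amu (to 4 decimal places)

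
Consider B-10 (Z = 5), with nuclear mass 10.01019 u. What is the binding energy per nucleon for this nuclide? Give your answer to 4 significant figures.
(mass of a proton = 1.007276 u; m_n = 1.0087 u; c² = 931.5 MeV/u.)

Mass of separated nucleons = 5(1.007276) + 5(1.0087) = 5.036380 + 5.0435 = 10.079880 u
Mass defect Δm = 10.079880 − 10.01019 = 0.069690 u
Binding energy = Δm·c² = 0.069690 × 931.5 MeV/u = 64.9162 MeV
Per nucleon: 64.9162 / 10 = 6.492 MeV

6.492 MeV/nucleon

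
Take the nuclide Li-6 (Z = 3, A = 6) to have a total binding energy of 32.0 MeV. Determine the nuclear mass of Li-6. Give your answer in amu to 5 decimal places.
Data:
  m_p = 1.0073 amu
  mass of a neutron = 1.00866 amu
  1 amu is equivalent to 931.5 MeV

6.01353 amu

Mass defect = 32.0 MeV / (931.5 MeV/amu) = 0.0343532 amu
Constituent mass = 3(1.0073) + 3(1.00866) = 6.04788 amu
Nuclear mass = 6.04788 − 0.0343532 = 6.0135268 amu ≈ 6.01353 amu (to 5 decimal places)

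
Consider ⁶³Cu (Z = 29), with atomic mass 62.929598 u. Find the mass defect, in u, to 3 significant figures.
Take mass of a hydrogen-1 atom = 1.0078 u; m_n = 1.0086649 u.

Z = 29, so N = A − Z = 63 − 29 = 34.
Total constituent mass: 29 × 1.0078 + 34 × 1.0086649 = 63.5208066 u
Δm = 63.5208066 − 62.929598 = 0.5912086 u

0.591 u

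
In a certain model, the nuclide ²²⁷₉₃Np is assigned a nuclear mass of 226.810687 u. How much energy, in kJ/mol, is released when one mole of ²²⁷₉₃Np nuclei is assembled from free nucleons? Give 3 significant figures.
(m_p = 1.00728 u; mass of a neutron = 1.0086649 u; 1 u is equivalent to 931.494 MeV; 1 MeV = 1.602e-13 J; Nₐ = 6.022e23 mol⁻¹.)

Σm = 93·m_p + 134·m_n = 93.67704 + 135.1610966 = 228.8381366 u
The mass defect is 228.8381366 − 226.810687 = 2.0274496 u.
E_B = 2.0274496 × 931.494 = 1888.56 MeV
Per nucleus in joules: 1888.56 MeV × 1.602e-13 J/MeV = 3.0255e-10 J
Per mole: 3.0255e-10 J × 6.022e23 mol⁻¹ = 1.8220e+14 J/mol

1.82e+11 kJ/mol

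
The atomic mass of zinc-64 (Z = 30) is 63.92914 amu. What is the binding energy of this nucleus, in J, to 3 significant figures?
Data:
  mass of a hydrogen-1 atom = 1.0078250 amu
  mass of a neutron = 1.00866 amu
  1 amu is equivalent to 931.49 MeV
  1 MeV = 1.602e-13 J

8.95e-11 J

With 30 protons and 34 neutrons (A = 64):
Mass of separated nucleons = 30(1.0078250) + 34(1.00866) = 30.2347500 + 34.29444 = 64.5291900 amu
Mass defect Δm = 64.5291900 − 63.92914 = 0.6000500 amu
Converting to energy: 0.6000500 amu × 931.49 MeV/amu = 558.941 MeV
In joules: 558.941 MeV × 1.602e-13 J/MeV = 8.9542e-11 J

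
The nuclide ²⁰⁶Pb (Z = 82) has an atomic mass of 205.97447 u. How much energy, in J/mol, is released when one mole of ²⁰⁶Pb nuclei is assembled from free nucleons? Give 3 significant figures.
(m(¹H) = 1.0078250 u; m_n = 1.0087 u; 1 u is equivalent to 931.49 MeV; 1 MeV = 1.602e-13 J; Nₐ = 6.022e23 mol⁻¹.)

The nucleus contains 82 protons and 206 − 82 = 124 neutrons.
Mass of separated nucleons = 82(1.0078250) + 124(1.0087) = 82.6416500 + 125.0788 = 207.7204500 u
Δm = 207.7204500 − 205.97447 = 1.7459800 u
E_B = 1.7459800 × 931.49 = 1626.36 MeV
Per nucleus in joules: 1626.36 MeV × 1.602e-13 J/MeV = 2.6054e-10 J
Per mole: 2.6054e-10 J × 6.022e23 mol⁻¹ = 1.5690e+14 J/mol

1.57e+14 J/mol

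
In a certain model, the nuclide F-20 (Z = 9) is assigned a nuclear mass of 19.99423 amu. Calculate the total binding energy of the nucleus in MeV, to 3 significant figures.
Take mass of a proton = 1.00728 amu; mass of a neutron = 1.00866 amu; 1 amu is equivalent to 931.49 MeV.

155 MeV

Mass of separated nucleons = 9(1.00728) + 11(1.00866) = 9.06552 + 11.09526 = 20.16078 amu
The mass defect is 20.16078 − 19.99423 = 0.16655 amu.
E_B = 0.16655 × 931.49 = 155.140 MeV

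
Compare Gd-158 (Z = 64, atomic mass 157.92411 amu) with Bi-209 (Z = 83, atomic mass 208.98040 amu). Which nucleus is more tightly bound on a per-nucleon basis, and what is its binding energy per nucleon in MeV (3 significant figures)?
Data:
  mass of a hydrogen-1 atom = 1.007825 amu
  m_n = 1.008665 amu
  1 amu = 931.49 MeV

Gd-158: Σm = 64(1.007825) + 94(1.008665) = 159.315310 amu; Δm = 1.391200 amu; E_B = 1295.9 MeV; E_B/A = 8.202 MeV
Bi-209: Σm = 83(1.007825) + 126(1.008665) = 210.741265 amu; Δm = 1.760865 amu; E_B = 1640.2 MeV; E_B/A = 7.848 MeV
Gd-158 has the higher binding energy per nucleon, so it is the more tightly bound nucleus.

Gd-158; 8.20 MeV/nucleon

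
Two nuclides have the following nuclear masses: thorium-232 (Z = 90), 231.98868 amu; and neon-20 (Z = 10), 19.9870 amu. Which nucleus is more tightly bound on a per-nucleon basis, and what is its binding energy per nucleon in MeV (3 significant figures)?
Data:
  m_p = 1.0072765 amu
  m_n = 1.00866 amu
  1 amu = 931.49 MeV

neon-20; 8.03 MeV/nucleon

thorium-232: Σm = 90(1.0072765) + 142(1.00866) = 233.8846050 amu; Δm = 1.8959250 amu; E_B = 1766.0 MeV; E_B/A = 7.612 MeV
neon-20: Σm = 10(1.0072765) + 10(1.00866) = 20.1593650 amu; Δm = 0.1723650 amu; E_B = 160.56 MeV; E_B/A = 8.028 MeV
neon-20 has the higher binding energy per nucleon, so it is the more tightly bound nucleus.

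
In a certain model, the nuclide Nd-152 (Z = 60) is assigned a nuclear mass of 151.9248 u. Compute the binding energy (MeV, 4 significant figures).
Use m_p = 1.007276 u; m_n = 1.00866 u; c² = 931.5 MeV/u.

Mass of separated nucleons = 60(1.007276) + 92(1.00866) = 60.436560 + 92.79672 = 153.233280 u
The mass defect is 153.233280 − 151.9248 = 1.308480 u.
Converting to energy: 1.308480 u × 931.5 MeV/u = 1218.85 MeV

1219 MeV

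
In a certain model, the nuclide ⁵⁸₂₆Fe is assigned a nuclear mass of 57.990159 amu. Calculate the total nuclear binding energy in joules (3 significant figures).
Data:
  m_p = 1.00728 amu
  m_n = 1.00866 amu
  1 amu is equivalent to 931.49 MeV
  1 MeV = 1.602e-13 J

Σm = 26·m_p + 32·m_n = 26.18928 + 32.27712 = 58.46640 amu
Δm = 58.46640 − 57.990159 = 0.476241 amu
Converting to energy: 0.476241 amu × 931.49 MeV/amu = 443.614 MeV
In joules: 443.614 MeV × 1.602e-13 J/MeV = 7.1067e-11 J

7.11e-11 J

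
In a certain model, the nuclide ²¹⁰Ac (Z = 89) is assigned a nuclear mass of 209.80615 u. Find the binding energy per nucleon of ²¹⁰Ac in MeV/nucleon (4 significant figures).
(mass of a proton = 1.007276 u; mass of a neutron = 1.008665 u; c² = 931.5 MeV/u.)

8.383 MeV/nucleon

Z = 89, so N = A − Z = 210 − 89 = 121.
Total constituent mass: 89 × 1.007276 + 121 × 1.008665 = 211.696029 u
The mass defect is 211.696029 − 209.80615 = 1.889879 u.
Converting to energy: 1.889879 u × 931.5 MeV/u = 1760.42 MeV
Per nucleon: 1760.42 / 210 = 8.383 MeV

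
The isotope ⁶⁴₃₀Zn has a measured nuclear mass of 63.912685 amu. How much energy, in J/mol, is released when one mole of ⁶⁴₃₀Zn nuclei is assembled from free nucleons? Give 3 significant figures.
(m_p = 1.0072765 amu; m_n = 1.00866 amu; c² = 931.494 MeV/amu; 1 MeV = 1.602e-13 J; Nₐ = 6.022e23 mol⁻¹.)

Σm = 30·m_p + 34·m_n = 30.2182950 + 34.29444 = 64.5127350 amu
The mass defect is 64.5127350 − 63.912685 = 0.6000500 amu.
E_B = 0.6000500 × 931.494 = 558.943 MeV
Per nucleus in joules: 558.943 MeV × 1.602e-13 J/MeV = 8.9543e-11 J
Per mole: 8.9543e-11 J × 6.022e23 mol⁻¹ = 5.3923e+13 J/mol

5.39e+13 J/mol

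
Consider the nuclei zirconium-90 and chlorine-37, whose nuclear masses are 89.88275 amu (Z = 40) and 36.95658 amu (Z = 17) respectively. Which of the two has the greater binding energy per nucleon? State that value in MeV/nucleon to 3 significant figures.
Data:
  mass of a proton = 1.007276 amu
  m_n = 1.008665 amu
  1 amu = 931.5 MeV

zirconium-90: Σm = 40(1.007276) + 50(1.008665) = 90.724290 amu; Δm = 0.841540 amu; E_B = 783.89 MeV; E_B/A = 8.710 MeV
chlorine-37: Σm = 17(1.007276) + 20(1.008665) = 37.296992 amu; Δm = 0.340412 amu; E_B = 317.09 MeV; E_B/A = 8.570 MeV
zirconium-90 has the higher binding energy per nucleon, so it is the more tightly bound nucleus.

zirconium-90; 8.71 MeV/nucleon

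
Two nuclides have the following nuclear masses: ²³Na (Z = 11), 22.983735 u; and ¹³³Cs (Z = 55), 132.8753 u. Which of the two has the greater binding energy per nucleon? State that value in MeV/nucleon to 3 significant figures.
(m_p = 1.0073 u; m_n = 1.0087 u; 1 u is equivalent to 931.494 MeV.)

¹³³Cs; 8.44 MeV/nucleon

²³Na: Σm = 11(1.0073) + 12(1.0087) = 23.1847 u; Δm = 0.200965 u; E_B = 187.20 MeV; E_B/A = 8.139 MeV
¹³³Cs: Σm = 55(1.0073) + 78(1.0087) = 134.0801 u; Δm = 1.2048 u; E_B = 1122.3 MeV; E_B/A = 8.438 MeV
¹³³Cs has the higher binding energy per nucleon, so it is the more tightly bound nucleus.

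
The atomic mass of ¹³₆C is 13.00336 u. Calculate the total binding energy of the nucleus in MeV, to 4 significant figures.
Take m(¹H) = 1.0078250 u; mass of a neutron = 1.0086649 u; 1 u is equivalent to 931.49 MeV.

Σm = 6·m(¹H) + 7·m_n = 6.0469500 + 7.0606543 = 13.1076043 u
Mass defect Δm = 13.1076043 − 13.00336 = 0.1042443 u
Binding energy = Δm·c² = 0.1042443 × 931.49 MeV/u = 97.1025 MeV

97.10 MeV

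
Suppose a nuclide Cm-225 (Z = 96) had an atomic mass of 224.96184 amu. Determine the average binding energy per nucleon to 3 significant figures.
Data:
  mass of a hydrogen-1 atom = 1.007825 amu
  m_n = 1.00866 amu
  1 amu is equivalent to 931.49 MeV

7.89 MeV/nucleon

Z = 96, so N = A − Z = 225 − 96 = 129.
Total constituent mass: 96 × 1.007825 + 129 × 1.00866 = 226.868340 amu
Δm = 226.868340 − 224.96184 = 1.906500 amu
E_B = 1.906500 × 931.49 = 1775.89 MeV
BE/A = 1775.89 MeV / 225 = 7.893 MeV/nucleon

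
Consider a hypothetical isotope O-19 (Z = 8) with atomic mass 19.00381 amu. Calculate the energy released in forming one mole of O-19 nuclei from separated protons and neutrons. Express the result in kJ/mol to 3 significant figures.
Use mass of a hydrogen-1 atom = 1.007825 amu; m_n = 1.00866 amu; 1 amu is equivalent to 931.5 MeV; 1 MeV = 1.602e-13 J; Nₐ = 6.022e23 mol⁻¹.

With 8 protons and 11 neutrons (A = 19):
Mass of separated nucleons = 8(1.007825) + 11(1.00866) = 8.062600 + 11.09526 = 19.157860 amu
Mass defect Δm = 19.157860 − 19.00381 = 0.154050 amu
E_B = 0.154050 × 931.5 = 143.498 MeV
Per nucleus in joules: 143.498 MeV × 1.602e-13 J/MeV = 2.2988e-11 J
Per mole: 2.2988e-11 J × 6.022e23 mol⁻¹ = 1.3843e+13 J/mol

1.38e+10 kJ/mol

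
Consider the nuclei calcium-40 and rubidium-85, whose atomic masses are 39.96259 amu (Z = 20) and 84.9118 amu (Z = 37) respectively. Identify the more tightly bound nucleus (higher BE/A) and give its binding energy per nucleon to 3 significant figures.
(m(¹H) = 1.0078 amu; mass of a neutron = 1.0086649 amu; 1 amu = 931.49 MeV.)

calcium-40: Σm = 20(1.0078) + 20(1.0086649) = 40.3292980 amu; Δm = 0.3667080 amu; E_B = 341.58 MeV; E_B/A = 8.540 MeV
rubidium-85: Σm = 37(1.0078) + 48(1.0086649) = 85.7045152 amu; Δm = 0.7927152 amu; E_B = 738.41 MeV; E_B/A = 8.687 MeV
rubidium-85 has the higher binding energy per nucleon, so it is the more tightly bound nucleus.

rubidium-85; 8.69 MeV/nucleon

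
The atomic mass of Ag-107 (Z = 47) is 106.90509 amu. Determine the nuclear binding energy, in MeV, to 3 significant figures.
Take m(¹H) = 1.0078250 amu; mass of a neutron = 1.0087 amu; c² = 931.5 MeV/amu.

917 MeV

Σm = 47·m(¹H) + 60·m_n = 47.3677750 + 60.5220 = 107.8897750 amu
Δm = 107.8897750 − 106.90509 = 0.9846850 amu
E_B = 0.9846850 × 931.5 = 917.234 MeV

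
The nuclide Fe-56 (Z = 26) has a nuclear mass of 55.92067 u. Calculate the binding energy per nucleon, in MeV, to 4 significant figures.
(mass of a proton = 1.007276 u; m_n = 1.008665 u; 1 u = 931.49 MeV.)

8.790 MeV/nucleon

Z = 26, so N = A − Z = 56 − 26 = 30.
Total constituent mass: 26 × 1.007276 + 30 × 1.008665 = 56.449126 u
The mass defect is 56.449126 − 55.92067 = 0.528456 u.
E_B = 0.528456 × 931.49 = 492.251 MeV
Per nucleon: 492.251 / 56 = 8.790 MeV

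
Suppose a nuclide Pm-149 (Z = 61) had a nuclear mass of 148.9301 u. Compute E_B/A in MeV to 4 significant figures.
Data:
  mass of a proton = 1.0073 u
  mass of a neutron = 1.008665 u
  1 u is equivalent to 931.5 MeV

The nucleus contains 61 protons and 149 − 61 = 88 neutrons.
Mass of separated nucleons = 61(1.0073) + 88(1.008665) = 61.4453 + 88.762520 = 150.207820 u
Δm = 150.207820 − 148.9301 = 1.277720 u
Converting to energy: 1.277720 u × 931.5 MeV/u = 1190.20 MeV
Dividing by A = 149 gives 7.988 MeV per nucleon.

7.988 MeV/nucleon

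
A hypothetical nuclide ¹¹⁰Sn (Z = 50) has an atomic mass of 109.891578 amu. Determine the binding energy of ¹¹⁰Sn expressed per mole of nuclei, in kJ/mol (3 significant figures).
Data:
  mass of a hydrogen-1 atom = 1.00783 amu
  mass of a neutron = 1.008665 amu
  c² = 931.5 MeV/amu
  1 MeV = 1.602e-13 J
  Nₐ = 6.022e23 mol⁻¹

Σm = 50·m(¹H) + 60·m_n = 50.39150 + 60.519900 = 110.911400 amu
Mass defect Δm = 110.911400 − 109.891578 = 1.019822 amu
Converting to energy: 1.019822 amu × 931.5 MeV/amu = 949.964 MeV
Per nucleus in joules: 949.964 MeV × 1.602e-13 J/MeV = 1.5218e-10 J
Per mole: 1.5218e-10 J × 6.022e23 mol⁻¹ = 9.1643e+13 J/mol

9.16e+10 kJ/mol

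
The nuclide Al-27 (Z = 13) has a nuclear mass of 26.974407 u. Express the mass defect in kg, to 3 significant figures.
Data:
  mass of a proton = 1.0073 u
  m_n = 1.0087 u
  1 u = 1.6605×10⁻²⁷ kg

Σm = 13·m_p + 14·m_n = 13.0949 + 14.1218 = 27.2167 u
Δm = 27.2167 − 26.974407 = 0.242293 u
In SI units: 0.242293 u × 1.6605×10⁻²⁷ kg/u = 4.0233e-28 kg

4.02e-28 kg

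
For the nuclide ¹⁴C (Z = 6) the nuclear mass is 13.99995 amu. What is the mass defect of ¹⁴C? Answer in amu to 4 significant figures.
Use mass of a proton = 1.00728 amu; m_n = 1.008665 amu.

0.1131 amu

Total constituent mass: 6 × 1.00728 + 8 × 1.008665 = 14.113000 amu
The mass defect is 14.113000 − 13.99995 = 0.113050 amu.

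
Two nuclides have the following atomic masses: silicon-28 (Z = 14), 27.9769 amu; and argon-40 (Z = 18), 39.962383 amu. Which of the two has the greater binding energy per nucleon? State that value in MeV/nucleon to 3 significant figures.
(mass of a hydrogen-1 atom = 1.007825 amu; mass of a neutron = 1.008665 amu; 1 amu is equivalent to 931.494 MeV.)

argon-40; 8.60 MeV/nucleon

silicon-28: Σm = 14(1.007825) + 14(1.008665) = 28.230860 amu; Δm = 0.253960 amu; E_B = 236.56 MeV; E_B/A = 8.449 MeV
argon-40: Σm = 18(1.007825) + 22(1.008665) = 40.331480 amu; Δm = 0.369097 amu; E_B = 343.81 MeV; E_B/A = 8.595 MeV
argon-40 has the higher binding energy per nucleon, so it is the more tightly bound nucleus.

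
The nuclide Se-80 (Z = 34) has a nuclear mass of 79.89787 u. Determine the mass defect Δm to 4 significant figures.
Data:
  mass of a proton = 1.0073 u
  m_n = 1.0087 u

With 34 protons and 46 neutrons (A = 80):
Mass of separated nucleons = 34(1.0073) + 46(1.0087) = 34.2482 + 46.4002 = 80.6484 u
The mass defect is 80.6484 − 79.89787 = 0.75053 u.

0.7505 u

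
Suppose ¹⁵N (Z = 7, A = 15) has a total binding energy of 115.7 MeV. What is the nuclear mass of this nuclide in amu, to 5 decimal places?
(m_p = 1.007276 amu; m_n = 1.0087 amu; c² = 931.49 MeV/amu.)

Mass defect = 115.7 MeV / (931.49 MeV/amu) = 0.1242096 amu
Constituent mass = 7(1.007276) + 8(1.0087) = 15.120532 amu
Nuclear mass = 15.120532 − 0.1242096 = 14.9963224 amu ≈ 14.99632 amu (to 5 decimal places)

14.99632 amu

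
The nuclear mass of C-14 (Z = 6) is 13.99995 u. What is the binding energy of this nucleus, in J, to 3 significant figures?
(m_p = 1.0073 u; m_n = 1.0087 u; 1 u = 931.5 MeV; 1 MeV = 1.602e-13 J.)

The nucleus contains 6 protons and 14 − 6 = 8 neutrons.
Total constituent mass: 6 × 1.0073 + 8 × 1.0087 = 14.1134 u
The mass defect is 14.1134 − 13.99995 = 0.11345 u.
Binding energy = Δm·c² = 0.11345 × 931.5 MeV/u = 105.679 MeV
In joules: 105.679 MeV × 1.602e-13 J/MeV = 1.6930e-11 J

1.69e-11 J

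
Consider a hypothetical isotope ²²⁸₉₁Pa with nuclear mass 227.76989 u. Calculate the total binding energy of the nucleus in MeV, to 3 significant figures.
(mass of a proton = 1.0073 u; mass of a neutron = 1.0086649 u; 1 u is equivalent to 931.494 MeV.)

Mass of separated nucleons = 91(1.0073) + 137(1.0086649) = 91.6643 + 138.1870913 = 229.8513913 u
Mass defect Δm = 229.8513913 − 227.76989 = 2.0815013 u
E_B = 2.0815013 × 931.494 = 1938.91 MeV

1940 MeV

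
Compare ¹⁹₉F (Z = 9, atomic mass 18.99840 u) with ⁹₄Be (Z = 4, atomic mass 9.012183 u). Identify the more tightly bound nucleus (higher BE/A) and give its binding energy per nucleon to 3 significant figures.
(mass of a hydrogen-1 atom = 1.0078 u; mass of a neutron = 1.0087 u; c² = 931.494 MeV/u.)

¹⁹₉F; 7.79 MeV/nucleon

¹⁹₉F: Σm = 9(1.0078) + 10(1.0087) = 19.1572 u; Δm = 0.15880 u; E_B = 147.92 MeV; E_B/A = 7.785 MeV
⁹₄Be: Σm = 4(1.0078) + 5(1.0087) = 9.0747 u; Δm = 0.062517 u; E_B = 58.234 MeV; E_B/A = 6.470 MeV
¹⁹₉F has the higher binding energy per nucleon, so it is the more tightly bound nucleus.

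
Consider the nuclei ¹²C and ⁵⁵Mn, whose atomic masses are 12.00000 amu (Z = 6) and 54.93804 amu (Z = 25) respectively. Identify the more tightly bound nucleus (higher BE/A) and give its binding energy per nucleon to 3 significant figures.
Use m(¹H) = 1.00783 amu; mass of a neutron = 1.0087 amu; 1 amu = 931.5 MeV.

¹²C: Σm = 6(1.00783) + 6(1.0087) = 12.09918 amu; Δm = 0.09918 amu; E_B = 92.386 MeV; E_B/A = 7.699 MeV
⁵⁵Mn: Σm = 25(1.00783) + 30(1.0087) = 55.45675 amu; Δm = 0.51871 amu; E_B = 483.18 MeV; E_B/A = 8.785 MeV
⁵⁵Mn has the higher binding energy per nucleon, so it is the more tightly bound nucleus.

⁵⁵Mn; 8.79 MeV/nucleon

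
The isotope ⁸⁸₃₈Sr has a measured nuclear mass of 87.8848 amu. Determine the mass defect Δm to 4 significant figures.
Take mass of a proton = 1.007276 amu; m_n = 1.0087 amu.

0.8267 amu

With 38 protons and 50 neutrons (A = 88):
Total constituent mass: 38 × 1.007276 + 50 × 1.0087 = 88.711488 amu
Mass defect Δm = 88.711488 − 87.8848 = 0.826688 amu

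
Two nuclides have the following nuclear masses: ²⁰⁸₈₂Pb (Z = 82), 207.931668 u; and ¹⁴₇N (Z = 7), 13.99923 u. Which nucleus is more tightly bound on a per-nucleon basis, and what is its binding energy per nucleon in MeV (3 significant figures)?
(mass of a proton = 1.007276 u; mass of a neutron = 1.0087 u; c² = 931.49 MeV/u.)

²⁰⁸₈₂Pb; 7.89 MeV/nucleon

²⁰⁸₈₂Pb: Σm = 82(1.007276) + 126(1.0087) = 209.692832 u; Δm = 1.761164 u; E_B = 1640.5 MeV; E_B/A = 7.887 MeV
¹⁴₇N: Σm = 7(1.007276) + 7(1.0087) = 14.111832 u; Δm = 0.112602 u; E_B = 104.89 MeV; E_B/A = 7.492 MeV
²⁰⁸₈₂Pb has the higher binding energy per nucleon, so it is the more tightly bound nucleus.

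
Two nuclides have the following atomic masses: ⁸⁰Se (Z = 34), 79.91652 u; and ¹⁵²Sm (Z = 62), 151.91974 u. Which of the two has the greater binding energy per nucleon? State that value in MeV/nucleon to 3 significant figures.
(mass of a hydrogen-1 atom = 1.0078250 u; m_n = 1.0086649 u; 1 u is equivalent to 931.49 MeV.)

⁸⁰Se: Σm = 34(1.0078250) + 46(1.0086649) = 80.6646354 u; Δm = 0.7481154 u; E_B = 696.86 MeV; E_B/A = 8.711 MeV
¹⁵²Sm: Σm = 62(1.0078250) + 90(1.0086649) = 153.2649910 u; Δm = 1.3452510 u; E_B = 1253.1 MeV; E_B/A = 8.244 MeV
⁸⁰Se has the higher binding energy per nucleon, so it is the more tightly bound nucleus.

⁸⁰Se; 8.71 MeV/nucleon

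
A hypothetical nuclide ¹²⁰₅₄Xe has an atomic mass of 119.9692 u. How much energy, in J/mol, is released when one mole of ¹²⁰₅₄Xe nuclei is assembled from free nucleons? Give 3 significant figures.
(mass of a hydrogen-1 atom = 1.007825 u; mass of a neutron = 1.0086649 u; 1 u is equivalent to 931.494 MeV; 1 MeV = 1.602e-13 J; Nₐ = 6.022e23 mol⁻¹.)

The nucleus contains 54 protons and 120 − 54 = 66 neutrons.
Total constituent mass: 54 × 1.007825 + 66 × 1.0086649 = 120.9944334 u
Δm = 120.9944334 − 119.9692 = 1.0252334 u
E_B = 1.0252334 × 931.494 = 954.999 MeV
Per nucleus in joules: 954.999 MeV × 1.602e-13 J/MeV = 1.5299e-10 J
Per mole: 1.5299e-10 J × 6.022e23 mol⁻¹ = 9.2131e+13 J/mol

9.21e+13 J/mol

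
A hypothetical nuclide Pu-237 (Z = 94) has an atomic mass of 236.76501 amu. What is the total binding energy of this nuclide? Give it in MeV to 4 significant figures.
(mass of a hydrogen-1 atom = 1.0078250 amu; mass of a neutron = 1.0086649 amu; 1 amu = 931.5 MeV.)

Z = 94, so N = A − Z = 237 − 94 = 143.
Σm = 94·m(¹H) + 143·m_n = 94.7355500 + 144.2390807 = 238.9746307 amu
Mass defect Δm = 238.9746307 − 236.76501 = 2.2096207 amu
Converting to energy: 2.2096207 amu × 931.5 MeV/amu = 2058.26 MeV

2058 MeV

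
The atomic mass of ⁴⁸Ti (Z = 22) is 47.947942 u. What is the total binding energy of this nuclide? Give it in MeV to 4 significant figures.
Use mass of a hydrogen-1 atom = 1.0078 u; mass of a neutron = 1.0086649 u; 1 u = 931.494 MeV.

418.2 MeV

The nucleus contains 22 protons and 48 − 22 = 26 neutrons.
Total constituent mass: 22 × 1.0078 + 26 × 1.0086649 = 48.3968874 u
Δm = 48.3968874 − 47.947942 = 0.4489454 u
Converting to energy: 0.4489454 u × 931.494 MeV/u = 418.190 MeV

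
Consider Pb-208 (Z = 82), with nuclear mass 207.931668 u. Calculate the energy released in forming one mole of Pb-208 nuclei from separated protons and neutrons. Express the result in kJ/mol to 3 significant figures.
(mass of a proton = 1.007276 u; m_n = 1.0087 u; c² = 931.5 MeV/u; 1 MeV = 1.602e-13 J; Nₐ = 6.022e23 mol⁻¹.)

With 82 protons and 126 neutrons (A = 208):
Total constituent mass: 82 × 1.007276 + 126 × 1.0087 = 209.692832 u
Mass defect Δm = 209.692832 − 207.931668 = 1.761164 u
Converting to energy: 1.761164 u × 931.5 MeV/u = 1640.52 MeV
Per nucleus in joules: 1640.52 MeV × 1.602e-13 J/MeV = 2.6281e-10 J
Per mole: 2.6281e-10 J × 6.022e23 mol⁻¹ = 1.5826e+14 J/mol

1.58e+11 kJ/mol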